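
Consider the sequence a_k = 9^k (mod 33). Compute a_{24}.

27

a_0 = 1, a_1 = 9, a_2 = 15, a_3 = 3, a_4 = 27, a_5 = 12, a_6 = 9.
Since a_6 = a_1 = 9, the sequence is eventually periodic: after a pre-period of length 1 it cycles with period 5.
For k ≥ 1, a_k depends only on (k - 1) mod 5. (24 - 1) mod 5 = 3, so a_{24} = a_4 = 27.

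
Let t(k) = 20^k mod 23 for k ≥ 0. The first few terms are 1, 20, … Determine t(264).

1

Computing terms: t(0) = 1, t(1) = 20, t(2) = 9, t(3) = 19, t(4) = 12, t(5) = 10, t(6) = 16, t(7) = 21, t(8) = 6, t(9) = 5, t(10) = 8, t(11) = 22, t(12) = 3, t(13) = 14, t(14) = 4, t(15) = 11, t(16) = 13, t(17) = 7, t(18) = 2, t(19) = 17, t(20) = 18, t(21) = 15, t(22) = 1.
The sequence repeats with period 22.
(264 - 0) mod 22 = 0, so t(264) = t(0) = 1.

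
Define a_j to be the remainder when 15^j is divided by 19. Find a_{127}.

15

We have a_1 = 15; a_2 = 16; a_3 = 12; a_4 = 9; a_5 = 2; a_6 = 11; a_7 = 13; a_8 = 5; a_9 = 18; a_{10} = 4; a_{11} = 3; a_{12} = 7; a_{13} = 10; a_{14} = 17; a_{15} = 8; a_{16} = 6; a_{17} = 14; a_{18} = 1; a_{19} = 15.
The sequence repeats with period 18.
So a_{127} = a_{1 + ((127-1) mod 18)} = a_1 = 15.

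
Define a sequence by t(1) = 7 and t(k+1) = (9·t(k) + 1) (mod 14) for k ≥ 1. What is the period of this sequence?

t(1) = 7, t(2) = 8, t(3) = 3, t(4) = 0, t(5) = 1, t(6) = 10, t(7) = 7.
Since t(7) = t(1) = 7, the sequence is periodic with period 6.

6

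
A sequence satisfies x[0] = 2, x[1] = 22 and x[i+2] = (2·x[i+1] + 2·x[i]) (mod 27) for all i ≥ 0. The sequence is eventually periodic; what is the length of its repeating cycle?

Listing terms: x[0] = 2; x[1] = 22; x[2] = 21; x[3] = 5; x[4] = 25; x[5] = 6; x[6] = 8; x[7] = 1; x[8] = 18; x[9] = 11; x[10] = 4; x[11] = 3; x[12] = 14; x[13] = 7; x[14] = 15; x[15] = 17; x[16] = 10; x[17] = 0; x[18] = 20; x[19] = 13; x[20] = 12; x[21] = 23; x[22] = 16; x[23] = 24; x[24] = 26; x[25] = 19; x[26] = 9; x[27] = 2; x[28] = 22.
Since (x[27], x[28]) = (x[0], x[1]) = (2, 22) (two consecutive terms determine the rest), the sequence is periodic with period 27.

27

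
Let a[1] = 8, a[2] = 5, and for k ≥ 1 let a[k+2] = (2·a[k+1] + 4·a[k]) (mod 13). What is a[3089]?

8

a[1] = 8,  a[2] = 5,  a[3] = 3,  a[4] = 0,  a[5] = 12,  a[6] = 11,  a[7] = 5,  a[8] = 2,  a[9] = 11,  a[10] = 4,  a[11] = 0,  a[12] = 3,  a[13] = 6,  a[14] = 11,  a[15] = 7,  a[16] = 6,  a[17] = 1,  a[18] = 0,  a[19] = 4,  a[20] = 8,  a[21] = 6,  a[22] = 5,  a[23] = 8,  a[24] = 10,  a[25] = 0,  a[26] = 1,  a[27] = 2,  a[28] = 8,  a[29] = 11,  a[30] = 2,  a[31] = 9,  a[32] = 0,  a[33] = 10,  a[34] = 7,  a[35] = 2,  a[36] = 6,  a[37] = 7,  a[38] = 12,  a[39] = 0,  a[40] = 9,  a[41] = 5,  a[42] = 7,  a[43] = 8,  a[44] = 5.
Since (a[43], a[44]) = (a[1], a[2]) = (8, 5) (two consecutive terms determine the rest), the sequence is periodic with period 42.
So a[3089] = a[1 + ((3089-1) mod 42)] = a[23] = 8.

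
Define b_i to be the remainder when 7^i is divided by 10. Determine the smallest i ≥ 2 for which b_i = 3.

We have b_1 = 7; b_2 = 9; b_3 = 3; b_4 = 1; b_5 = 7.
The sequence repeats with period 4.
The value 3 first appears (with i ≥ 2) at b_3.

3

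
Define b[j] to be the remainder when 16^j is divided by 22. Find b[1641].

b[0] = 1, b[1] = 16, b[2] = 14, b[3] = 4, b[4] = 20, b[5] = 12, b[6] = 16.
Since b[6] = b[1] = 16, the sequence is eventually periodic: after a pre-period of length 1 it cycles with period 5.
For j ≥ 1, b[j] depends only on (j - 1) mod 5. (1641 - 1) mod 5 = 0, so b[1641] = b[1] = 16.

16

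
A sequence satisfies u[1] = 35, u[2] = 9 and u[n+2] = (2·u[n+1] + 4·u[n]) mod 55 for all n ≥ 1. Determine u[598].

43

Computing terms: u[1] = 35; u[2] = 9; u[3] = 48; u[4] = 22; u[5] = 16; u[6] = 10; u[7] = 29; u[8] = 43; u[9] = 37; u[10] = 26; u[11] = 35; u[12] = 9.
The sequence repeats with period 10.
So u[598] = u[1 + ((598-1) mod 10)] = u[8] = 43.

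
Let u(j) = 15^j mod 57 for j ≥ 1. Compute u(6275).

3

u(1) = 15; u(2) = 54; u(3) = 12; u(4) = 9; u(5) = 21; u(6) = 30; u(7) = 51; u(8) = 24; u(9) = 18; u(10) = 42; u(11) = 3; u(12) = 45; u(13) = 48; u(14) = 36; u(15) = 27; u(16) = 6; u(17) = 33; u(18) = 39; u(19) = 15.
Since u(19) = u(1) = 15, the sequence is periodic with period 18.
So u(6275) = u(1 + ((6275-1) mod 18)) = u(11) = 3.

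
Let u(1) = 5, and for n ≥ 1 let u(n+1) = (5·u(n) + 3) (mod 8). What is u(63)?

Listing terms: u(1) = 5, u(2) = 4, u(3) = 7, u(4) = 6, u(5) = 1, u(6) = 0, u(7) = 3, u(8) = 2, u(9) = 5.
The sequence repeats with period 8.
So u(63) = u(1 + ((63-1) mod 8)) = u(7) = 3.

3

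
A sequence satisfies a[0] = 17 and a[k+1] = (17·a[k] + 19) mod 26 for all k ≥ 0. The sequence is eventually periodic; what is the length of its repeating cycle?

Computing terms: a[0] = 17, a[1] = 22, a[2] = 3, a[3] = 18, a[4] = 13, a[5] = 6, a[6] = 17.
The sequence repeats with period 6.

6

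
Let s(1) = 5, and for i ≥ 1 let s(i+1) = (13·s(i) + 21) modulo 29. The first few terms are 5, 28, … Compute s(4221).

10

We have s(1) = 5, s(2) = 28, s(3) = 8, s(4) = 9, s(5) = 22, s(6) = 17, s(7) = 10, s(8) = 6, s(9) = 12, s(10) = 3, s(11) = 2, s(12) = 18, s(13) = 23, s(14) = 1, s(15) = 5.
Since s(15) = s(1) = 5, the sequence is periodic with period 14.
(4221 - 1) mod 14 = 6, so s(4221) = s(7) = 10.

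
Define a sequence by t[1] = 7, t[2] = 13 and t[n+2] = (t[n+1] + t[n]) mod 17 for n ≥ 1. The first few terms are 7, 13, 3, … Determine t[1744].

Listing terms: t[1] = 7,  t[2] = 13,  t[3] = 3,  t[4] = 16,  t[5] = 2,  t[6] = 1,  t[7] = 3,  t[8] = 4,  t[9] = 7,  t[10] = 11,  t[11] = 1,  t[12] = 12,  t[13] = 13,  t[14] = 8,  t[15] = 4,  t[16] = 12,  t[17] = 16,  t[18] = 11,  t[19] = 10,  t[20] = 4,  t[21] = 14,  t[22] = 1,  t[23] = 15,  t[24] = 16,  t[25] = 14,  t[26] = 13,  t[27] = 10,  t[28] = 6,  t[29] = 16,  t[30] = 5,  t[31] = 4,  t[32] = 9,  t[33] = 13,  t[34] = 5,  t[35] = 1,  t[36] = 6,  t[37] = 7,  t[38] = 13.
The sequence repeats with period 36.
So t[1744] = t[1 + ((1744-1) mod 36)] = t[16] = 12.

12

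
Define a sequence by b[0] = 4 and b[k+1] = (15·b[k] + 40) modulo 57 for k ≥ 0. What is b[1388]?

We have b[0] = 4,  b[1] = 43,  b[2] = 1,  b[3] = 55,  b[4] = 10,  b[5] = 19,  b[6] = 40,  b[7] = 13,  b[8] = 7,  b[9] = 31,  b[10] = 49,  b[11] = 34,  b[12] = 37,  b[13] = 25,  b[14] = 16,  b[15] = 52,  b[16] = 22,  b[17] = 28,  b[18] = 4.
Since b[18] = b[0] = 4, the sequence is periodic with period 18.
So b[1388] = b[0 + ((1388-0) mod 18)] = b[2] = 1.

1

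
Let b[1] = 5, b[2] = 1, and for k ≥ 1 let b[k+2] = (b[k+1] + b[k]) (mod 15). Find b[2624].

Listing terms: b[1] = 5,  b[2] = 1,  b[3] = 6,  b[4] = 7,  b[5] = 13,  b[6] = 5,  b[7] = 3,  b[8] = 8,  b[9] = 11,  b[10] = 4,  b[11] = 0,  b[12] = 4,  b[13] = 4,  b[14] = 8,  b[15] = 12,  b[16] = 5,  b[17] = 2,  b[18] = 7,  b[19] = 9,  b[20] = 1,  b[21] = 10,  b[22] = 11,  b[23] = 6,  b[24] = 2,  b[25] = 8,  b[26] = 10,  b[27] = 3,  b[28] = 13,  b[29] = 1,  b[30] = 14,  b[31] = 0,  b[32] = 14,  b[33] = 14,  b[34] = 13,  b[35] = 12,  b[36] = 10,  b[37] = 7,  b[38] = 2,  b[39] = 9,  b[40] = 11,  b[41] = 5,  b[42] = 1.
Since (b[41], b[42]) = (b[1], b[2]) = (5, 1) (two consecutive terms determine the rest), the sequence is periodic with period 40.
(2624 - 1) mod 40 = 23, so b[2624] = b[24] = 2.

2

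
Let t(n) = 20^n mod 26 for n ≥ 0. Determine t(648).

14

t(0) = 1,  t(1) = 20,  t(2) = 10,  t(3) = 18,  t(4) = 22,  t(5) = 24,  t(6) = 12,  t(7) = 6,  t(8) = 16,  t(9) = 8,  t(10) = 4,  t(11) = 2,  t(12) = 14,  t(13) = 20.
Since t(13) = t(1) = 20, the sequence is eventually periodic: after a pre-period of length 1 it cycles with period 12.
For n ≥ 1, t(n) depends only on (n - 1) mod 12. (648 - 1) mod 12 = 11, so t(648) = t(12) = 14.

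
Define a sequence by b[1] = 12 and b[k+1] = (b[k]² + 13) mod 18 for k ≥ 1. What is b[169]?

8

Listing terms: b[1] = 12; b[2] = 13; b[3] = 2; b[4] = 17; b[5] = 14; b[6] = 11; b[7] = 8; b[8] = 5; b[9] = 2.
Since b[9] = b[3] = 2, the sequence is eventually periodic: after a pre-period of length 2 it cycles with period 6.
For k ≥ 3, b[k] depends only on (k - 3) mod 6. (169 - 3) mod 6 = 4, so b[169] = b[7] = 8.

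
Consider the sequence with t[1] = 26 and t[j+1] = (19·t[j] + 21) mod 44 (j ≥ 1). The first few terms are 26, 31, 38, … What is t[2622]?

31

We have t[1] = 26; t[2] = 31; t[3] = 38; t[4] = 39; t[5] = 14; t[6] = 23; t[7] = 18; t[8] = 11; t[9] = 10; t[10] = 35; t[11] = 26.
Since t[11] = t[1] = 26, the sequence is periodic with period 10.
(2622 - 1) mod 10 = 1, so t[2622] = t[2] = 31.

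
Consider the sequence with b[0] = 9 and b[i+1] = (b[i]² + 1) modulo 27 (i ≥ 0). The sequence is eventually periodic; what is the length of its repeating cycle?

3

We have b[0] = 9; b[1] = 1; b[2] = 2; b[3] = 5; b[4] = 26; b[5] = 2.
Since b[5] = b[2] = 2, the sequence is eventually periodic: after a pre-period of length 2 it cycles with period 3.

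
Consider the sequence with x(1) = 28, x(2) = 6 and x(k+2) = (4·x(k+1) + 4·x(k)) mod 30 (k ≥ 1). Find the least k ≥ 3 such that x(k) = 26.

5

Computing terms: x(1) = 28,  x(2) = 6,  x(3) = 16,  x(4) = 28,  x(5) = 26,  x(6) = 6,  x(7) = 8,  x(8) = 26,  x(9) = 16,  x(10) = 18,  x(11) = 16,  x(12) = 16,  x(13) = 8,  x(14) = 6,  x(15) = 26,  x(16) = 8,  x(17) = 16,  x(18) = 6,  x(19) = 28,  x(20) = 16,  x(21) = 26,  x(22) = 18,  x(23) = 26,  x(24) = 26,  x(25) = 28,  x(26) = 6.
Since (x(25), x(26)) = (x(1), x(2)) = (28, 6) (two consecutive terms determine the rest), the sequence is periodic with period 24.
The value 26 first appears (with k ≥ 3) at x(5).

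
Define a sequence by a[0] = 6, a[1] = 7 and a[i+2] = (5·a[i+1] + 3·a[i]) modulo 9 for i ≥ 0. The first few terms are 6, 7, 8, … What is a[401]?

1

a[0] = 6, a[1] = 7, a[2] = 8, a[3] = 7, a[4] = 5, a[5] = 1, a[6] = 2, a[7] = 4, a[8] = 8, a[9] = 7.
Since (a[8], a[9]) = (a[2], a[3]) = (8, 7) (two consecutive terms determine the rest), the sequence is eventually periodic: after a pre-period of length 2 it cycles with period 6.
For i ≥ 2, a[i] depends only on (i - 2) mod 6. (401 - 2) mod 6 = 3, so a[401] = a[5] = 1.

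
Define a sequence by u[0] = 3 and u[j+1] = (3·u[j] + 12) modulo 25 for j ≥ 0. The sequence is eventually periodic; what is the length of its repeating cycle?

Listing terms: u[0] = 3,  u[1] = 21,  u[2] = 0,  u[3] = 12,  u[4] = 23,  u[5] = 6,  u[6] = 5,  u[7] = 2,  u[8] = 18,  u[9] = 16,  u[10] = 10,  u[11] = 17,  u[12] = 13,  u[13] = 1,  u[14] = 15,  u[15] = 7,  u[16] = 8,  u[17] = 11,  u[18] = 20,  u[19] = 22,  u[20] = 3.
The sequence repeats with period 20.

20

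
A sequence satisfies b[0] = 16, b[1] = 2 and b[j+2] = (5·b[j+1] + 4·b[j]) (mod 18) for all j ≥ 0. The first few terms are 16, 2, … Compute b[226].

2

b[0] = 16, b[1] = 2, b[2] = 2, b[3] = 0, b[4] = 8, b[5] = 4, b[6] = 16, b[7] = 6, b[8] = 4, b[9] = 8, b[10] = 2, b[11] = 6, b[12] = 2, b[13] = 16, b[14] = 16, b[15] = 0, b[16] = 10, b[17] = 14, b[18] = 2, b[19] = 12, b[20] = 14, b[21] = 10, b[22] = 16, b[23] = 12, b[24] = 16, b[25] = 2.
Since (b[24], b[25]) = (b[0], b[1]) = (16, 2) (two consecutive terms determine the rest), the sequence is periodic with period 24.
So b[226] = b[0 + ((226-0) mod 24)] = b[10] = 2.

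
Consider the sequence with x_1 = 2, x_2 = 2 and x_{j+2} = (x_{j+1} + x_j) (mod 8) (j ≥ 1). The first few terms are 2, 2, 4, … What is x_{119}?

x_1 = 2, x_2 = 2, x_3 = 4, x_4 = 6, x_5 = 2, x_6 = 0, x_7 = 2, x_8 = 2.
The sequence repeats with period 6.
So x_{119} = x_{1 + ((119-1) mod 6)} = x_5 = 2.

2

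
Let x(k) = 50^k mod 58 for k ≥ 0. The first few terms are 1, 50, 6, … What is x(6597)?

Computing terms: x(0) = 1, x(1) = 50, x(2) = 6, x(3) = 10, x(4) = 36, x(5) = 2, x(6) = 42, x(7) = 12, x(8) = 20, x(9) = 14, x(10) = 4, x(11) = 26, x(12) = 24, x(13) = 40, x(14) = 28, x(15) = 8, x(16) = 52, x(17) = 48, x(18) = 22, x(19) = 56, x(20) = 16, x(21) = 46, x(22) = 38, x(23) = 44, x(24) = 54, x(25) = 32, x(26) = 34, x(27) = 18, x(28) = 30, x(29) = 50.
Since x(29) = x(1) = 50, the sequence is eventually periodic: after a pre-period of length 1 it cycles with period 28.
For k ≥ 1, x(k) depends only on (k - 1) mod 28. (6597 - 1) mod 28 = 16, so x(6597) = x(17) = 48.

48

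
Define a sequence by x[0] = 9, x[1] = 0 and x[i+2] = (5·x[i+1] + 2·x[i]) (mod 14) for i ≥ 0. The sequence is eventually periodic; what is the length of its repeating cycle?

48

x[0] = 9, x[1] = 0, x[2] = 4, x[3] = 6, x[4] = 10, x[5] = 6, x[6] = 8, x[7] = 10, x[8] = 10, x[9] = 0, x[10] = 6, x[11] = 2, x[12] = 8, x[13] = 2, x[14] = 12, x[15] = 8, x[16] = 8, x[17] = 0, x[18] = 2, x[19] = 10, x[20] = 12, x[21] = 10, x[22] = 4, x[23] = 12, x[24] = 12, x[25] = 0, x[26] = 10, x[27] = 8, x[28] = 4, x[29] = 8, x[30] = 6, x[31] = 4, x[32] = 4, x[33] = 0, x[34] = 8, x[35] = 12, x[36] = 6, x[37] = 12, x[38] = 2, x[39] = 6, x[40] = 6, x[41] = 0, x[42] = 12, x[43] = 4, x[44] = 2, x[45] = 4, x[46] = 10, x[47] = 2, x[48] = 2, x[49] = 0, x[50] = 4.
Since (x[49], x[50]) = (x[1], x[2]) = (0, 4) (two consecutive terms determine the rest), the sequence is eventually periodic: after a pre-period of length 1 it cycles with period 48.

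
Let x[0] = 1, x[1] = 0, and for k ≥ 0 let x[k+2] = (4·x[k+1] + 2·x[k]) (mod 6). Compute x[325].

x[0] = 1,  x[1] = 0,  x[2] = 2,  x[3] = 2,  x[4] = 0,  x[5] = 4,  x[6] = 4,  x[7] = 0,  x[8] = 2.
Since (x[7], x[8]) = (x[1], x[2]) = (0, 2) (two consecutive terms determine the rest), the sequence is eventually periodic: after a pre-period of length 1 it cycles with period 6.
For k ≥ 1, x[k] depends only on (k - 1) mod 6. (325 - 1) mod 6 = 0, so x[325] = x[1] = 0.

0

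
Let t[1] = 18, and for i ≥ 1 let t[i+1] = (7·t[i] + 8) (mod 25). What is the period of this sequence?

Computing terms: t[1] = 18; t[2] = 9; t[3] = 21; t[4] = 5; t[5] = 18.
The sequence repeats with period 4.

4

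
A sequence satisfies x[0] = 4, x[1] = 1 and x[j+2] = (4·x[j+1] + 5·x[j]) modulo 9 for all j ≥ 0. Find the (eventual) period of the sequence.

18

We have x[0] = 4,  x[1] = 1,  x[2] = 6,  x[3] = 2,  x[4] = 2,  x[5] = 0,  x[6] = 1,  x[7] = 4,  x[8] = 3,  x[9] = 5,  x[10] = 8,  x[11] = 3,  x[12] = 7,  x[13] = 7,  x[14] = 0,  x[15] = 8,  x[16] = 5,  x[17] = 6,  x[18] = 4,  x[19] = 1.
Since (x[18], x[19]) = (x[0], x[1]) = (4, 1) (two consecutive terms determine the rest), the sequence is periodic with period 18.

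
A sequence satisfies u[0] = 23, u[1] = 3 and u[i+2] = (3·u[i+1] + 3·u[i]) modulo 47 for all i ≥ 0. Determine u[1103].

25

We have u[0] = 23; u[1] = 3; u[2] = 31; u[3] = 8; u[4] = 23; u[5] = 46; u[6] = 19; u[7] = 7; u[8] = 31; u[9] = 20; u[10] = 12; u[11] = 2; u[12] = 42; u[13] = 38; u[14] = 5; u[15] = 35; u[16] = 26; u[17] = 42; u[18] = 16; u[19] = 33; u[20] = 6; u[21] = 23; u[22] = 40; u[23] = 1; u[24] = 29; u[25] = 43; u[26] = 28; u[27] = 25; u[28] = 18; u[29] = 35; u[30] = 18; u[31] = 18; u[32] = 14; u[33] = 2; u[34] = 1; u[35] = 9; u[36] = 30; u[37] = 23; u[38] = 18; u[39] = 29; u[40] = 0; u[41] = 40; u[42] = 26; u[43] = 10; u[44] = 14; u[45] = 25; u[46] = 23; u[47] = 3.
The sequence repeats with period 46.
So u[1103] = u[0 + ((1103-0) mod 46)] = u[45] = 25.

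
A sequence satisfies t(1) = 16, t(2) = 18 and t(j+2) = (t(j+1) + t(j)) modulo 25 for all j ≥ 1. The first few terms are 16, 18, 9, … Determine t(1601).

16

t(1) = 16,  t(2) = 18,  t(3) = 9,  t(4) = 2,  t(5) = 11,  t(6) = 13,  t(7) = 24,  t(8) = 12,  t(9) = 11,  t(10) = 23,  t(11) = 9,  t(12) = 7,  t(13) = 16,  t(14) = 23,  t(15) = 14,  t(16) = 12,  t(17) = 1,  t(18) = 13,  t(19) = 14,  t(20) = 2,  t(21) = 16,  t(22) = 18.
The sequence repeats with period 20.
So t(1601) = t(1 + ((1601-1) mod 20)) = t(1) = 16.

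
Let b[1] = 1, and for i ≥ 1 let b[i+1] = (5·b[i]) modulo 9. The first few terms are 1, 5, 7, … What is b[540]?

We have b[1] = 1; b[2] = 5; b[3] = 7; b[4] = 8; b[5] = 4; b[6] = 2; b[7] = 1.
The sequence repeats with period 6.
So b[540] = b[1 + ((540-1) mod 6)] = b[6] = 2.

2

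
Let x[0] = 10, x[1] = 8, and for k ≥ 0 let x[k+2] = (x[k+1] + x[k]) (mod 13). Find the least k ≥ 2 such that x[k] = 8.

Computing terms: x[0] = 10, x[1] = 8, x[2] = 5, x[3] = 0, x[4] = 5, x[5] = 5, x[6] = 10, x[7] = 2, x[8] = 12, x[9] = 1, x[10] = 0, x[11] = 1, x[12] = 1, x[13] = 2, x[14] = 3, x[15] = 5, x[16] = 8, x[17] = 0, x[18] = 8, x[19] = 8, x[20] = 3, x[21] = 11, x[22] = 1, x[23] = 12, x[24] = 0, x[25] = 12, x[26] = 12, x[27] = 11, x[28] = 10, x[29] = 8.
Since (x[28], x[29]) = (x[0], x[1]) = (10, 8) (two consecutive terms determine the rest), the sequence is periodic with period 28.
The value 8 first appears (with k ≥ 2) at x[16].

16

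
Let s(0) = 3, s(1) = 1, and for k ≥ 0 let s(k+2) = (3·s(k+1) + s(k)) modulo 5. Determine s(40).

Listing terms: s(0) = 3; s(1) = 1; s(2) = 1; s(3) = 4; s(4) = 3; s(5) = 3; s(6) = 2; s(7) = 4; s(8) = 4; s(9) = 1; s(10) = 2; s(11) = 2; s(12) = 3; s(13) = 1.
Since (s(12), s(13)) = (s(0), s(1)) = (3, 1) (two consecutive terms determine the rest), the sequence is periodic with period 12.
So s(40) = s(0 + ((40-0) mod 12)) = s(4) = 3.

3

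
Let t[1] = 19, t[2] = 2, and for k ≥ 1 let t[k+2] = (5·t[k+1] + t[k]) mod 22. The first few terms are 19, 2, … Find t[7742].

Listing terms: t[1] = 19; t[2] = 2; t[3] = 7; t[4] = 15; t[5] = 16; t[6] = 7; t[7] = 7; t[8] = 20; t[9] = 19; t[10] = 5; t[11] = 0; t[12] = 5; t[13] = 3; t[14] = 20; t[15] = 15; t[16] = 7; t[17] = 6; t[18] = 15; t[19] = 15; t[20] = 2; t[21] = 3; t[22] = 17; t[23] = 0; t[24] = 17; t[25] = 19; t[26] = 2.
The sequence repeats with period 24.
So t[7742] = t[1 + ((7742-1) mod 24)] = t[14] = 20.

20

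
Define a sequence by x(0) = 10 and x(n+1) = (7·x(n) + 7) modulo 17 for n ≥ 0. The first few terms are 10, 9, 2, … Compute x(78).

6

x(0) = 10, x(1) = 9, x(2) = 2, x(3) = 4, x(4) = 1, x(5) = 14, x(6) = 3, x(7) = 11, x(8) = 16, x(9) = 0, x(10) = 7, x(11) = 5, x(12) = 8, x(13) = 12, x(14) = 6, x(15) = 15, x(16) = 10.
Since x(16) = x(0) = 10, the sequence is periodic with period 16.
So x(78) = x(0 + ((78-0) mod 16)) = x(14) = 6.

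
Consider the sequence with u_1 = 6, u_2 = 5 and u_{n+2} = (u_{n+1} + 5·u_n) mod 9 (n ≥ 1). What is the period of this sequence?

We have u_1 = 6; u_2 = 5; u_3 = 8; u_4 = 6; u_5 = 1; u_6 = 4; u_7 = 0; u_8 = 2; u_9 = 2; u_{10} = 3; u_{11} = 4; u_{12} = 1; u_{13} = 3; u_{14} = 8; u_{15} = 5; u_{16} = 0; u_{17} = 7; u_{18} = 7; u_{19} = 6; u_{20} = 5.
Since (u_{19}, u_{20}) = (u_1, u_2) = (6, 5) (two consecutive terms determine the rest), the sequence is periodic with period 18.

18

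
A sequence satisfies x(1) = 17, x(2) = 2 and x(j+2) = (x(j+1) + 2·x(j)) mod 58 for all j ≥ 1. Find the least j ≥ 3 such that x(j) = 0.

Listing terms: x(1) = 17, x(2) = 2, x(3) = 36, x(4) = 40, x(5) = 54, x(6) = 18, x(7) = 10, x(8) = 46, x(9) = 8, x(10) = 42, x(11) = 0, x(12) = 26, x(13) = 26, x(14) = 20, x(15) = 14, x(16) = 54, x(17) = 24, x(18) = 16, x(19) = 6, x(20) = 38, x(21) = 50, x(22) = 10, x(23) = 52, x(24) = 14, x(25) = 2, x(26) = 30, x(27) = 34, x(28) = 36, x(29) = 46, x(30) = 2, x(31) = 36.
Since (x(30), x(31)) = (x(2), x(3)) = (2, 36) (two consecutive terms determine the rest), the sequence is eventually periodic: after a pre-period of length 1 it cycles with period 28.
The value 0 first appears (with j ≥ 3) at x(11).

11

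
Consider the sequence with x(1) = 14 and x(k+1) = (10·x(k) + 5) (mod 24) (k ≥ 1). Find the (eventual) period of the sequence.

3

We have x(1) = 14; x(2) = 1; x(3) = 15; x(4) = 11; x(5) = 19; x(6) = 3; x(7) = 11.
Since x(7) = x(4) = 11, the sequence is eventually periodic: after a pre-period of length 3 it cycles with period 3.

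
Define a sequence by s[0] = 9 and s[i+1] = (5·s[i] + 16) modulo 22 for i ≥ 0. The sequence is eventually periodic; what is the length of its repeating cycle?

5

Computing terms: s[0] = 9; s[1] = 17; s[2] = 13; s[3] = 15; s[4] = 3; s[5] = 9.
Since s[5] = s[0] = 9, the sequence is periodic with period 5.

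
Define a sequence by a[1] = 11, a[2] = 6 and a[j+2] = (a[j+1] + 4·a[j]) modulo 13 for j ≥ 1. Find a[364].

9

Listing terms: a[1] = 11, a[2] = 6, a[3] = 11, a[4] = 9, a[5] = 1, a[6] = 11, a[7] = 2, a[8] = 7, a[9] = 2, a[10] = 4, a[11] = 12, a[12] = 2, a[13] = 11, a[14] = 6.
Since (a[13], a[14]) = (a[1], a[2]) = (11, 6) (two consecutive terms determine the rest), the sequence is periodic with period 12.
So a[364] = a[1 + ((364-1) mod 12)] = a[4] = 9.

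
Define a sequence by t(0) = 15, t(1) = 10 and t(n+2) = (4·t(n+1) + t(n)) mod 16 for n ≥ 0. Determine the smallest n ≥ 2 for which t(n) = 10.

9

We have t(0) = 15; t(1) = 10; t(2) = 7; t(3) = 6; t(4) = 15; t(5) = 2; t(6) = 7; t(7) = 14; t(8) = 15; t(9) = 10.
Since (t(8), t(9)) = (t(0), t(1)) = (15, 10) (two consecutive terms determine the rest), the sequence is periodic with period 8.
The value 10 next appears (with n ≥ 2) at t(9).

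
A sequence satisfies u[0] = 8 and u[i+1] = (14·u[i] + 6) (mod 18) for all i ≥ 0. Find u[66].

8

Listing terms: u[0] = 8; u[1] = 10; u[2] = 2; u[3] = 16; u[4] = 14; u[5] = 4; u[6] = 8.
Since u[6] = u[0] = 8, the sequence is periodic with period 6.
So u[66] = u[0 + ((66-0) mod 6)] = u[0] = 8.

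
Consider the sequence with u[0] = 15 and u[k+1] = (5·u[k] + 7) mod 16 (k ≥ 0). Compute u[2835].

Computing terms: u[0] = 15,  u[1] = 2,  u[2] = 1,  u[3] = 12,  u[4] = 3,  u[5] = 6,  u[6] = 5,  u[7] = 0,  u[8] = 7,  u[9] = 10,  u[10] = 9,  u[11] = 4,  u[12] = 11,  u[13] = 14,  u[14] = 13,  u[15] = 8,  u[16] = 15.
The sequence repeats with period 16.
So u[2835] = u[0 + ((2835-0) mod 16)] = u[3] = 12.

12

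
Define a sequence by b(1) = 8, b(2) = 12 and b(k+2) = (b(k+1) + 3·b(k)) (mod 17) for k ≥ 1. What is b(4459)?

5

Listing terms: b(1) = 8; b(2) = 12; b(3) = 2; b(4) = 4; b(5) = 10; b(6) = 5; b(7) = 1; b(8) = 16; b(9) = 2; b(10) = 16; b(11) = 5; b(12) = 2; b(13) = 0; b(14) = 6; b(15) = 6; b(16) = 7; b(17) = 8; b(18) = 12.
Since (b(17), b(18)) = (b(1), b(2)) = (8, 12) (two consecutive terms determine the rest), the sequence is periodic with period 16.
(4459 - 1) mod 16 = 10, so b(4459) = b(11) = 5.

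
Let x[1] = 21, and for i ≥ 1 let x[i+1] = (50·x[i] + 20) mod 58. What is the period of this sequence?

Computing terms: x[1] = 21,  x[2] = 26,  x[3] = 44,  x[4] = 16,  x[5] = 8,  x[6] = 14,  x[7] = 24,  x[8] = 2,  x[9] = 4,  x[10] = 46,  x[11] = 0,  x[12] = 20,  x[13] = 34,  x[14] = 38,  x[15] = 6,  x[16] = 30,  x[17] = 12,  x[18] = 40,  x[19] = 48,  x[20] = 42,  x[21] = 32,  x[22] = 54,  x[23] = 52,  x[24] = 10,  x[25] = 56,  x[26] = 36,  x[27] = 22,  x[28] = 18,  x[29] = 50,  x[30] = 26.
Since x[30] = x[2] = 26, the sequence is eventually periodic: after a pre-period of length 1 it cycles with period 28.

28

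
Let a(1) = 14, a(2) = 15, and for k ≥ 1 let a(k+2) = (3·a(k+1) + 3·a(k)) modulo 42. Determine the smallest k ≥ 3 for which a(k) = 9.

21

Computing terms: a(1) = 14; a(2) = 15; a(3) = 3; a(4) = 12; a(5) = 3; a(6) = 3; a(7) = 18; a(8) = 21; a(9) = 33; a(10) = 36; a(11) = 39; a(12) = 15; a(13) = 36; a(14) = 27; a(15) = 21; a(16) = 18; a(17) = 33; a(18) = 27; a(19) = 12; a(20) = 33; a(21) = 9; a(22) = 0; a(23) = 27; a(24) = 39; a(25) = 30; a(26) = 39; a(27) = 39; a(28) = 24; a(29) = 21; a(30) = 9; a(31) = 6; a(32) = 3; a(33) = 27; a(34) = 6; a(35) = 15; a(36) = 21; a(37) = 24; a(38) = 9; a(39) = 15; a(40) = 30; a(41) = 9; a(42) = 33; a(43) = 0; a(44) = 15; a(45) = 3.
Since (a(44), a(45)) = (a(2), a(3)) = (15, 3) (two consecutive terms determine the rest), the sequence is eventually periodic: after a pre-period of length 1 it cycles with period 42.
The value 9 first appears (with k ≥ 3) at a(21).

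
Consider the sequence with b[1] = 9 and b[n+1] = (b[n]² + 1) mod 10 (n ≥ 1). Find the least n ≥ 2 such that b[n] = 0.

6

b[1] = 9, b[2] = 2, b[3] = 5, b[4] = 6, b[5] = 7, b[6] = 0, b[7] = 1, b[8] = 2.
Since b[8] = b[2] = 2, the sequence is eventually periodic: after a pre-period of length 1 it cycles with period 6.
The value 0 first appears (with n ≥ 2) at b[6].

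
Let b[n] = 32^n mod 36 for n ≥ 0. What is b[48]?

Listing terms: b[0] = 1,  b[1] = 32,  b[2] = 16,  b[3] = 8,  b[4] = 4,  b[5] = 20,  b[6] = 28,  b[7] = 32.
Since b[7] = b[1] = 32, the sequence is eventually periodic: after a pre-period of length 1 it cycles with period 6.
For n ≥ 1, b[n] depends only on (n - 1) mod 6. (48 - 1) mod 6 = 5, so b[48] = b[6] = 28.

28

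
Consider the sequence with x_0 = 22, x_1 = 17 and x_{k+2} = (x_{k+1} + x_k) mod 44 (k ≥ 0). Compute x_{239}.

We have x_0 = 22,  x_1 = 17,  x_2 = 39,  x_3 = 12,  x_4 = 7,  x_5 = 19,  x_6 = 26,  x_7 = 1,  x_8 = 27,  x_9 = 28,  x_{10} = 11,  x_{11} = 39,  x_{12} = 6,  x_{13} = 1,  x_{14} = 7,  x_{15} = 8,  x_{16} = 15,  x_{17} = 23,  x_{18} = 38,  x_{19} = 17,  x_{20} = 11,  x_{21} = 28,  x_{22} = 39,  x_{23} = 23,  x_{24} = 18,  x_{25} = 41,  x_{26} = 15,  x_{27} = 12,  x_{28} = 27,  x_{29} = 39,  x_{30} = 22,  x_{31} = 17.
The sequence repeats with period 30.
(239 - 0) mod 30 = 29, so x_{239} = x_{29} = 39.

39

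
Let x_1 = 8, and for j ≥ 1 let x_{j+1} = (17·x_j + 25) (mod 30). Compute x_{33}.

8

We have x_1 = 8; x_2 = 11; x_3 = 2; x_4 = 29; x_5 = 8.
The sequence repeats with period 4.
(33 - 1) mod 4 = 0, so x_{33} = x_1 = 8.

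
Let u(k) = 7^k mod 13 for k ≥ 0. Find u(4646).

Computing terms: u(0) = 1; u(1) = 7; u(2) = 10; u(3) = 5; u(4) = 9; u(5) = 11; u(6) = 12; u(7) = 6; u(8) = 3; u(9) = 8; u(10) = 4; u(11) = 2; u(12) = 1.
The sequence repeats with period 12.
(4646 - 0) mod 12 = 2, so u(4646) = u(2) = 10.

10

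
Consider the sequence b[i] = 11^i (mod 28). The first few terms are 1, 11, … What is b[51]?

15

We have b[0] = 1, b[1] = 11, b[2] = 9, b[3] = 15, b[4] = 25, b[5] = 23, b[6] = 1.
The sequence repeats with period 6.
(51 - 0) mod 6 = 3, so b[51] = b[3] = 15.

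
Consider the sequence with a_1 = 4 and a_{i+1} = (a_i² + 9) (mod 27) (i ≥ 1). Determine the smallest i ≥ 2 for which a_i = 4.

7

a_1 = 4, a_2 = 25, a_3 = 13, a_4 = 16, a_5 = 22, a_6 = 7, a_7 = 4.
The sequence repeats with period 6.
The value 4 next appears (with i ≥ 2) at a_7.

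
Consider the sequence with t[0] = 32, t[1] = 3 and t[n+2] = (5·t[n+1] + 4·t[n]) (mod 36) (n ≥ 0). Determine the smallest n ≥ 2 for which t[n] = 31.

4

Computing terms: t[0] = 32; t[1] = 3; t[2] = 35; t[3] = 7; t[4] = 31; t[5] = 3; t[6] = 31; t[7] = 23; t[8] = 23; t[9] = 27; t[10] = 11; t[11] = 19; t[12] = 31; t[13] = 15; t[14] = 19; t[15] = 11; t[16] = 23; t[17] = 15; t[18] = 23; t[19] = 31; t[20] = 31; t[21] = 27; t[22] = 7; t[23] = 35; t[24] = 23; t[25] = 3; t[26] = 35.
Since (t[25], t[26]) = (t[1], t[2]) = (3, 35) (two consecutive terms determine the rest), the sequence is eventually periodic: after a pre-period of length 1 it cycles with period 24.
The value 31 first appears (with n ≥ 2) at t[4].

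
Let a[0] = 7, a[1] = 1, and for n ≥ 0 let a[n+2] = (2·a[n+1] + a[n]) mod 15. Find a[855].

Computing terms: a[0] = 7; a[1] = 1; a[2] = 9; a[3] = 4; a[4] = 2; a[5] = 8; a[6] = 3; a[7] = 14; a[8] = 1; a[9] = 1; a[10] = 3; a[11] = 7; a[12] = 2; a[13] = 11; a[14] = 9; a[15] = 14; a[16] = 7; a[17] = 13; a[18] = 3; a[19] = 4; a[20] = 11; a[21] = 11; a[22] = 3; a[23] = 2; a[24] = 7; a[25] = 1.
Since (a[24], a[25]) = (a[0], a[1]) = (7, 1) (two consecutive terms determine the rest), the sequence is periodic with period 24.
(855 - 0) mod 24 = 15, so a[855] = a[15] = 14.

14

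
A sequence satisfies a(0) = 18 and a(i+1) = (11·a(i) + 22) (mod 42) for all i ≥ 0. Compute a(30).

18

a(0) = 18; a(1) = 10; a(2) = 6; a(3) = 4; a(4) = 24; a(5) = 34; a(6) = 18.
The sequence repeats with period 6.
(30 - 0) mod 6 = 0, so a(30) = a(0) = 18.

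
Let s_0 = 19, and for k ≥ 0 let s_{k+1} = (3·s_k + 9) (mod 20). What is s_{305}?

s_0 = 19; s_1 = 6; s_2 = 7; s_3 = 10; s_4 = 19.
Since s_4 = s_0 = 19, the sequence is periodic with period 4.
(305 - 0) mod 4 = 1, so s_{305} = s_1 = 6.

6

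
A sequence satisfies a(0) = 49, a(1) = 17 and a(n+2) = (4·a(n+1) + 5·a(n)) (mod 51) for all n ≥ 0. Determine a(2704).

49

a(0) = 49,  a(1) = 17,  a(2) = 7,  a(3) = 11,  a(4) = 28,  a(5) = 14,  a(6) = 43,  a(7) = 38,  a(8) = 10,  a(9) = 26,  a(10) = 1,  a(11) = 32,  a(12) = 31,  a(13) = 29,  a(14) = 16,  a(15) = 5,  a(16) = 49,  a(17) = 17.
Since (a(16), a(17)) = (a(0), a(1)) = (49, 17) (two consecutive terms determine the rest), the sequence is periodic with period 16.
So a(2704) = a(0 + ((2704-0) mod 16)) = a(0) = 49.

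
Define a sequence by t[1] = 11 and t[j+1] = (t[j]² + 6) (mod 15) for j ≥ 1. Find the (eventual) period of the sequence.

t[1] = 11,  t[2] = 7,  t[3] = 10,  t[4] = 1,  t[5] = 7.
Since t[5] = t[2] = 7, the sequence is eventually periodic: after a pre-period of length 1 it cycles with period 3.

3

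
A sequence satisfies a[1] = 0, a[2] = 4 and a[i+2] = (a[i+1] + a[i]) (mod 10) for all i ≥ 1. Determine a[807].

2

a[1] = 0, a[2] = 4, a[3] = 4, a[4] = 8, a[5] = 2, a[6] = 0, a[7] = 2, a[8] = 2, a[9] = 4, a[10] = 6, a[11] = 0, a[12] = 6, a[13] = 6, a[14] = 2, a[15] = 8, a[16] = 0, a[17] = 8, a[18] = 8, a[19] = 6, a[20] = 4, a[21] = 0, a[22] = 4.
The sequence repeats with period 20.
(807 - 1) mod 20 = 6, so a[807] = a[7] = 2.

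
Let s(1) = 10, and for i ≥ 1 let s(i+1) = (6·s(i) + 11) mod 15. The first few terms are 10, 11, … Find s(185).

s(1) = 10, s(2) = 11, s(3) = 2, s(4) = 8, s(5) = 14, s(6) = 5, s(7) = 11.
Since s(7) = s(2) = 11, the sequence is eventually periodic: after a pre-period of length 1 it cycles with period 5.
For i ≥ 2, s(i) depends only on (i - 2) mod 5. (185 - 2) mod 5 = 3, so s(185) = s(5) = 14.

14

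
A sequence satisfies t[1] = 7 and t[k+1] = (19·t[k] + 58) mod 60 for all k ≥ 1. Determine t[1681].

Listing terms: t[1] = 7, t[2] = 11, t[3] = 27, t[4] = 31, t[5] = 47, t[6] = 51, t[7] = 7.
The sequence repeats with period 6.
So t[1681] = t[1 + ((1681-1) mod 6)] = t[1] = 7.

7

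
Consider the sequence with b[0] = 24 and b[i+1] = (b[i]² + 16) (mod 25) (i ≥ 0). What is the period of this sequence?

b[0] = 24; b[1] = 17; b[2] = 5; b[3] = 16; b[4] = 22; b[5] = 0; b[6] = 16.
Since b[6] = b[3] = 16, the sequence is eventually periodic: after a pre-period of length 3 it cycles with period 3.

3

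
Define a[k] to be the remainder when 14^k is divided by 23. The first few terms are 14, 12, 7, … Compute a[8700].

Computing terms: a[1] = 14,  a[2] = 12,  a[3] = 7,  a[4] = 6,  a[5] = 15,  a[6] = 3,  a[7] = 19,  a[8] = 13,  a[9] = 21,  a[10] = 18,  a[11] = 22,  a[12] = 9,  a[13] = 11,  a[14] = 16,  a[15] = 17,  a[16] = 8,  a[17] = 20,  a[18] = 4,  a[19] = 10,  a[20] = 2,  a[21] = 5,  a[22] = 1,  a[23] = 14.
The sequence repeats with period 22.
(8700 - 1) mod 22 = 9, so a[8700] = a[10] = 18.

18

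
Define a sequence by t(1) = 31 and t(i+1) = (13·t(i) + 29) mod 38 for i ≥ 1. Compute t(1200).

Listing terms: t(1) = 31, t(2) = 14, t(3) = 21, t(4) = 36, t(5) = 3, t(6) = 30, t(7) = 1, t(8) = 4, t(9) = 5, t(10) = 18, t(11) = 35, t(12) = 28, t(13) = 13, t(14) = 8, t(15) = 19, t(16) = 10, t(17) = 7, t(18) = 6, t(19) = 31.
The sequence repeats with period 18.
(1200 - 1) mod 18 = 11, so t(1200) = t(12) = 28.

28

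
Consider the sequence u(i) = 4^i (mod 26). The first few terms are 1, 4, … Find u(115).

Computing terms: u(0) = 1; u(1) = 4; u(2) = 16; u(3) = 12; u(4) = 22; u(5) = 10; u(6) = 14; u(7) = 4.
Since u(7) = u(1) = 4, the sequence is eventually periodic: after a pre-period of length 1 it cycles with period 6.
For i ≥ 1, u(i) depends only on (i - 1) mod 6. (115 - 1) mod 6 = 0, so u(115) = u(1) = 4.

4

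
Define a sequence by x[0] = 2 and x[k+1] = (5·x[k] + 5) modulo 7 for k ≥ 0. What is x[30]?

2

Computing terms: x[0] = 2, x[1] = 1, x[2] = 3, x[3] = 6, x[4] = 0, x[5] = 5, x[6] = 2.
Since x[6] = x[0] = 2, the sequence is periodic with period 6.
So x[30] = x[0 + ((30-0) mod 6)] = x[0] = 2.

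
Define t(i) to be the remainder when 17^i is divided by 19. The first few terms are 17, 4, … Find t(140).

Computing terms: t(1) = 17,  t(2) = 4,  t(3) = 11,  t(4) = 16,  t(5) = 6,  t(6) = 7,  t(7) = 5,  t(8) = 9,  t(9) = 1,  t(10) = 17.
The sequence repeats with period 9.
(140 - 1) mod 9 = 4, so t(140) = t(5) = 6.

6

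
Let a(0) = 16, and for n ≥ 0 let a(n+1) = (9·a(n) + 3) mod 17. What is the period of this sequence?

Listing terms: a(0) = 16; a(1) = 11; a(2) = 0; a(3) = 3; a(4) = 13; a(5) = 1; a(6) = 12; a(7) = 9; a(8) = 16.
The sequence repeats with period 8.

8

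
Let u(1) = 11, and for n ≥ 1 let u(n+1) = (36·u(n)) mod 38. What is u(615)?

Computing terms: u(1) = 11, u(2) = 16, u(3) = 6, u(4) = 26, u(5) = 24, u(6) = 28, u(7) = 20, u(8) = 36, u(9) = 4, u(10) = 30, u(11) = 16.
Since u(11) = u(2) = 16, the sequence is eventually periodic: after a pre-period of length 1 it cycles with period 9.
For n ≥ 2, u(n) depends only on (n - 2) mod 9. (615 - 2) mod 9 = 1, so u(615) = u(3) = 6.

6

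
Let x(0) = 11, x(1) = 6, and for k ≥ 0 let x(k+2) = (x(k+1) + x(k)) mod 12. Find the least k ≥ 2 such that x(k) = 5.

We have x(0) = 11,  x(1) = 6,  x(2) = 5,  x(3) = 11,  x(4) = 4,  x(5) = 3,  x(6) = 7,  x(7) = 10,  x(8) = 5,  x(9) = 3,  x(10) = 8,  x(11) = 11,  x(12) = 7,  x(13) = 6,  x(14) = 1,  x(15) = 7,  x(16) = 8,  x(17) = 3,  x(18) = 11,  x(19) = 2,  x(20) = 1,  x(21) = 3,  x(22) = 4,  x(23) = 7,  x(24) = 11,  x(25) = 6.
Since (x(24), x(25)) = (x(0), x(1)) = (11, 6) (two consecutive terms determine the rest), the sequence is periodic with period 24.
The value 5 first appears (with k ≥ 2) at x(2).

2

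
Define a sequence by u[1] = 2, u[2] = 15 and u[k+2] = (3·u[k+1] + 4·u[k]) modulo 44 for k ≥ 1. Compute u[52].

15

u[1] = 2; u[2] = 15; u[3] = 9; u[4] = 43; u[5] = 33; u[6] = 7; u[7] = 21; u[8] = 3; u[9] = 5; u[10] = 27; u[11] = 13; u[12] = 15; u[13] = 9.
Since (u[12], u[13]) = (u[2], u[3]) = (15, 9) (two consecutive terms determine the rest), the sequence is eventually periodic: after a pre-period of length 1 it cycles with period 10.
For k ≥ 2, u[k] depends only on (k - 2) mod 10. (52 - 2) mod 10 = 0, so u[52] = u[2] = 15.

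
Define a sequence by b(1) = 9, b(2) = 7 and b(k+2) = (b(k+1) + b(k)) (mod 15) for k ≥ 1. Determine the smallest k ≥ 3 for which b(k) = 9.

5

Listing terms: b(1) = 9; b(2) = 7; b(3) = 1; b(4) = 8; b(5) = 9; b(6) = 2; b(7) = 11; b(8) = 13; b(9) = 9; b(10) = 7.
The sequence repeats with period 8.
The value 9 first appears (with k ≥ 3) at b(5).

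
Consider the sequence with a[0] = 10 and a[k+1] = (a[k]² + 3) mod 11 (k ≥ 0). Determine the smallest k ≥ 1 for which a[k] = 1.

We have a[0] = 10,  a[1] = 4,  a[2] = 8,  a[3] = 1,  a[4] = 4.
Since a[4] = a[1] = 4, the sequence is eventually periodic: after a pre-period of length 1 it cycles with period 3.
The value 1 first appears (with k ≥ 1) at a[3].

3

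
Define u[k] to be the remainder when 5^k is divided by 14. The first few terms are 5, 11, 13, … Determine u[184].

9

u[1] = 5, u[2] = 11, u[3] = 13, u[4] = 9, u[5] = 3, u[6] = 1, u[7] = 5.
Since u[7] = u[1] = 5, the sequence is periodic with period 6.
(184 - 1) mod 6 = 3, so u[184] = u[4] = 9.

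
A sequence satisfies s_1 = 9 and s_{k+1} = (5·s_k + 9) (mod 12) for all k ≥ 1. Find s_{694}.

6

Computing terms: s_1 = 9, s_2 = 6, s_3 = 3, s_4 = 0, s_5 = 9.
The sequence repeats with period 4.
So s_{694} = s_{1 + ((694-1) mod 4)} = s_2 = 6.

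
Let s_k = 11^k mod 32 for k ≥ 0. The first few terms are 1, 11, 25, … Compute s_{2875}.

19

Computing terms: s_0 = 1; s_1 = 11; s_2 = 25; s_3 = 19; s_4 = 17; s_5 = 27; s_6 = 9; s_7 = 3; s_8 = 1.
The sequence repeats with period 8.
(2875 - 0) mod 8 = 3, so s_{2875} = s_3 = 19.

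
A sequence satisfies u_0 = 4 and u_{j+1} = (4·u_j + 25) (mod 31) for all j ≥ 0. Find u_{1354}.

Computing terms: u_0 = 4,  u_1 = 10,  u_2 = 3,  u_3 = 6,  u_4 = 18,  u_5 = 4.
The sequence repeats with period 5.
So u_{1354} = u_{0 + ((1354-0) mod 5)} = u_4 = 18.

18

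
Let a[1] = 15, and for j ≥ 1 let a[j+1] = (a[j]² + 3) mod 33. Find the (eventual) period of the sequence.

Listing terms: a[1] = 15; a[2] = 30; a[3] = 12; a[4] = 15.
Since a[4] = a[1] = 15, the sequence is periodic with period 3.

3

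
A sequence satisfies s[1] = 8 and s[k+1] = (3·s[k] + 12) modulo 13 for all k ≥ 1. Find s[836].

10

s[1] = 8, s[2] = 10, s[3] = 3, s[4] = 8.
Since s[4] = s[1] = 8, the sequence is periodic with period 3.
So s[836] = s[1 + ((836-1) mod 3)] = s[2] = 10.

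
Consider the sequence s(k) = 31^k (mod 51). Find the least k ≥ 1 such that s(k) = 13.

s(0) = 1, s(1) = 31, s(2) = 43, s(3) = 7, s(4) = 13, s(5) = 46, s(6) = 49, s(7) = 40, s(8) = 16, s(9) = 37, s(10) = 25, s(11) = 10, s(12) = 4, s(13) = 22, s(14) = 19, s(15) = 28, s(16) = 1.
The sequence repeats with period 16.
The value 13 first appears (with k ≥ 1) at s(4).

4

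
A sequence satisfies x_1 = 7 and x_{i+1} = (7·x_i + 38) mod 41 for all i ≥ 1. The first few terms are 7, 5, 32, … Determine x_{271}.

Listing terms: x_1 = 7; x_2 = 5; x_3 = 32; x_4 = 16; x_5 = 27; x_6 = 22; x_7 = 28; x_8 = 29; x_9 = 36; x_{10} = 3; x_{11} = 18; x_{12} = 0; x_{13} = 38; x_{14} = 17; x_{15} = 34; x_{16} = 30; x_{17} = 2; x_{18} = 11; x_{19} = 33; x_{20} = 23; x_{21} = 35; x_{22} = 37; x_{23} = 10; x_{24} = 26; x_{25} = 15; x_{26} = 20; x_{27} = 14; x_{28} = 13; x_{29} = 6; x_{30} = 39; x_{31} = 24; x_{32} = 1; x_{33} = 4; x_{34} = 25; x_{35} = 8; x_{36} = 12; x_{37} = 40; x_{38} = 31; x_{39} = 9; x_{40} = 19; x_{41} = 7.
Since x_{41} = x_1 = 7, the sequence is periodic with period 40.
So x_{271} = x_{1 + ((271-1) mod 40)} = x_{31} = 24.

24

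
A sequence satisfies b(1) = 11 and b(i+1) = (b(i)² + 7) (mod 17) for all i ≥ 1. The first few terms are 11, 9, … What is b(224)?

8

Listing terms: b(1) = 11,  b(2) = 9,  b(3) = 3,  b(4) = 16,  b(5) = 8,  b(6) = 3.
Since b(6) = b(3) = 3, the sequence is eventually periodic: after a pre-period of length 2 it cycles with period 3.
For i ≥ 3, b(i) depends only on (i - 3) mod 3. (224 - 3) mod 3 = 2, so b(224) = b(5) = 8.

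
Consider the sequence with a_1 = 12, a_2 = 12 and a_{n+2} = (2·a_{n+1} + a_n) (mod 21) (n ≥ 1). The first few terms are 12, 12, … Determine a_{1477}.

a_1 = 12, a_2 = 12, a_3 = 15, a_4 = 0, a_5 = 15, a_6 = 9, a_7 = 12, a_8 = 12.
Since (a_7, a_8) = (a_1, a_2) = (12, 12) (two consecutive terms determine the rest), the sequence is periodic with period 6.
So a_{1477} = a_{1 + ((1477-1) mod 6)} = a_1 = 12.

12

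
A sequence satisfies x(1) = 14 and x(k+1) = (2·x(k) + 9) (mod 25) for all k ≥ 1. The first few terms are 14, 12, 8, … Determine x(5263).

8

Computing terms: x(1) = 14,  x(2) = 12,  x(3) = 8,  x(4) = 0,  x(5) = 9,  x(6) = 2,  x(7) = 13,  x(8) = 10,  x(9) = 4,  x(10) = 17,  x(11) = 18,  x(12) = 20,  x(13) = 24,  x(14) = 7,  x(15) = 23,  x(16) = 5,  x(17) = 19,  x(18) = 22,  x(19) = 3,  x(20) = 15,  x(21) = 14.
Since x(21) = x(1) = 14, the sequence is periodic with period 20.
(5263 - 1) mod 20 = 2, so x(5263) = x(3) = 8.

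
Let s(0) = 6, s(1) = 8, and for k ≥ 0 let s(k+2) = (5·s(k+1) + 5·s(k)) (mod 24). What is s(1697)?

s(0) = 6; s(1) = 8; s(2) = 22; s(3) = 6; s(4) = 20; s(5) = 10; s(6) = 6; s(7) = 8.
Since (s(6), s(7)) = (s(0), s(1)) = (6, 8) (two consecutive terms determine the rest), the sequence is periodic with period 6.
So s(1697) = s(0 + ((1697-0) mod 6)) = s(5) = 10.

10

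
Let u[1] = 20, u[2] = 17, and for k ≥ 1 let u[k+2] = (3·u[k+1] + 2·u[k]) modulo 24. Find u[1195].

7

Computing terms: u[1] = 20,  u[2] = 17,  u[3] = 19,  u[4] = 19,  u[5] = 23,  u[6] = 11,  u[7] = 7,  u[8] = 19,  u[9] = 23.
Since (u[8], u[9]) = (u[4], u[5]) = (19, 23) (two consecutive terms determine the rest), the sequence is eventually periodic: after a pre-period of length 3 it cycles with period 4.
For k ≥ 4, u[k] depends only on (k - 4) mod 4. (1195 - 4) mod 4 = 3, so u[1195] = u[7] = 7.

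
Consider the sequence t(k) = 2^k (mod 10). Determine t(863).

8

We have t(1) = 2, t(2) = 4, t(3) = 8, t(4) = 6, t(5) = 2.
Since t(5) = t(1) = 2, the sequence is periodic with period 4.
(863 - 1) mod 4 = 2, so t(863) = t(3) = 8.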